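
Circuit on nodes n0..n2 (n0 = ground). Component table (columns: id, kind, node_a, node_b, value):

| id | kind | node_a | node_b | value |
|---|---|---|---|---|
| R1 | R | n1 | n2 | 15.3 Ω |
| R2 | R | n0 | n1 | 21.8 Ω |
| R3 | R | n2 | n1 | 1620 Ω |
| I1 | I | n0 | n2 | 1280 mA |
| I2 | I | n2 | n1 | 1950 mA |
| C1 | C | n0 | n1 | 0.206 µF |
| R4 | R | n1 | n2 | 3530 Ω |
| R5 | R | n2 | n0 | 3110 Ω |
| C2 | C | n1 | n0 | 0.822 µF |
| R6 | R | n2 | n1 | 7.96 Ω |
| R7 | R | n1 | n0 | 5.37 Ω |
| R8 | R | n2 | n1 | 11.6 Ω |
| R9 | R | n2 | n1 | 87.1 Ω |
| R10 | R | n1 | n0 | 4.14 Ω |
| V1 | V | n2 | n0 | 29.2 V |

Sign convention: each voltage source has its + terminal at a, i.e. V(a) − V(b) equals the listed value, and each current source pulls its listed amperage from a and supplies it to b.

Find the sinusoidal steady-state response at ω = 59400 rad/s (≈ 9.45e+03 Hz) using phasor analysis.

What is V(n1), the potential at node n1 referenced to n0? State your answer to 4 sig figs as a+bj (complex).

13.55-1.084j V

MNA unknowns: 2 node voltages V₁..V_2 plus 1 source current (V1)
R1: Y=0.06536+0.000j on G[1,2]
R2: Y=0.04587+0.000j on G[0,1]
R3: Y=0.0006173+0.000j on G[2,1]
I1: z[0]−=1.28, z[2]+=1.28
I2: z[2]−=1.95, z[1]+=1.95
C1: Y=0.000+0.01224j on G[0,1]
R4: Y=0.0002833+0.000j on G[1,2]
R5: Y=0.0003215+0.000j on G[2,0]
C2: Y=0.000+0.04883j on G[1,0]
R6: Y=0.1256+0.000j on G[2,1]
R7: Y=0.1862+0.000j on G[1,0]
R8: Y=0.08621+0.000j on G[2,1]
R9: Y=0.01148+0.000j on G[2,1]
R10: Y=0.2415+0.000j on G[1,0]
V1: row V2−V0=29.2, i_V1 at 2,0
solve → V1=13.55-1.084j, V2=29.20+0.000j
aux → i_V1=-5.212-0.3139j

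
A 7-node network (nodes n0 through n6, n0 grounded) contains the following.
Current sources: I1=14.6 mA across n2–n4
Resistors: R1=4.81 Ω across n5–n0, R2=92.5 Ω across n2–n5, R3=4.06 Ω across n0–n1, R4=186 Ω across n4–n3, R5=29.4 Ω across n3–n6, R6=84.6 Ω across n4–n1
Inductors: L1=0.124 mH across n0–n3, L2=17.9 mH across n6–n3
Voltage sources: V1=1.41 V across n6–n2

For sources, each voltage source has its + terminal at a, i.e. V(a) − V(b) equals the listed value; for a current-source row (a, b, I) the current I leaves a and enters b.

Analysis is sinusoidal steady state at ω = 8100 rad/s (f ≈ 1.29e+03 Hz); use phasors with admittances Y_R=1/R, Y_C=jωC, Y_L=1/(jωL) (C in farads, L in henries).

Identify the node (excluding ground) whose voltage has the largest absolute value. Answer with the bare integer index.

2

Element admittances at ω=8100 rad/s:
  I1: injects 0.0146 A into n4 (from n2)
  Y(R1) = 0.2079+0.000j S between n5,n0
  Y(R2) = 0.01081+0.000j S between n2,n5
  Y(L1) = 0.000-0.9956j S between n0,n3
  Y(R3) = 0.2463+0.000j S between n0,n1
  Y(R4) = 0.005376+0.000j S between n4,n3
  Y(R5) = 0.03401+0.000j S between n3,n6
  Y(L2) = 0.000-0.006897j S between n6,n3
  Y(R6) = 0.01182+0.000j S between n4,n1
  V1: constraint V(n6)−V(n2) = 1.41
Assemble and solve the 7×7 MNA system:
  V(n1)=0.04014+6.867e-05j  V(n2)=-1.412+0.003213j  V(n3)=5.015e-05+0.004646j  V(n4)=0.8766+0.001500j  V(n5)=-0.06981+0.0001588j  V(n6)=-0.002227+0.003213j
  i(V1)=8.734e-05+3.302e-05j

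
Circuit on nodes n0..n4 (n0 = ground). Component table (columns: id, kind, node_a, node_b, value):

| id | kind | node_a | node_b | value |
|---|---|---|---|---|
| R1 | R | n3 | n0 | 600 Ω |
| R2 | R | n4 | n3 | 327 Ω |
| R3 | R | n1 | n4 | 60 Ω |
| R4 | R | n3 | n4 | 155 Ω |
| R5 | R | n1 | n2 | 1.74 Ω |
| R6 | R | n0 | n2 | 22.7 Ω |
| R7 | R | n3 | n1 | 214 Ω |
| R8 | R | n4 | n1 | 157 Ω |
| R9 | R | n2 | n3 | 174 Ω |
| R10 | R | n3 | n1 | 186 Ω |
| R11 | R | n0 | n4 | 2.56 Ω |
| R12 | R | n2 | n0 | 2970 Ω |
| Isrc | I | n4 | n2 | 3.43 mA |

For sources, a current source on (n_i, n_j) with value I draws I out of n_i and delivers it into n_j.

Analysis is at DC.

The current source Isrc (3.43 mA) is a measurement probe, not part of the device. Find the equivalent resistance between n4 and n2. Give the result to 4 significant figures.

Apply KCL at each of the 4 non-ground nodes and solve the resulting linear system.
Node n1: branches {R3, R5, R7, R8, R10} → V_1 = 0.04291
Node n2: branches {R5, R6, R9, R12, Isrc} → V_2 = 0.04518
Node n3: branches {R1, R2, R4, R7, R9, R10} → V_3 = 0.02377
Node n4: branches {R2, R3, R4, R8, R11, Isrc} → V_4 = -0.005235

R_eq = 14.70 Ω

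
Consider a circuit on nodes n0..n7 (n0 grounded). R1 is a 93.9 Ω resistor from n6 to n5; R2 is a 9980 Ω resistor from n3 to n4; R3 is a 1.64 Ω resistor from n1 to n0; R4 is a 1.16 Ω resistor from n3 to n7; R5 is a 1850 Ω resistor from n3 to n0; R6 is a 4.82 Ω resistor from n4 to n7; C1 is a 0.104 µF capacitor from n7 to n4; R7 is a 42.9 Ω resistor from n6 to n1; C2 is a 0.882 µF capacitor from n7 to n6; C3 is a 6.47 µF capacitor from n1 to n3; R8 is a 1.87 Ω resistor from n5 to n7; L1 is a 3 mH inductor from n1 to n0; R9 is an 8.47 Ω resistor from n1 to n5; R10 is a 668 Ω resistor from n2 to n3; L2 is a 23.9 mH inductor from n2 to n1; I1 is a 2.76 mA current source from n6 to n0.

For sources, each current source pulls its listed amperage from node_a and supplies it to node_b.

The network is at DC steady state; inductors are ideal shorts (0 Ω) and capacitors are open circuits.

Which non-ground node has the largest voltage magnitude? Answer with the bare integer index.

MNA unknowns: 7 node voltages V₁..V_7 plus 2 source currents (L1, L2)
R1: Y=0.01065 on G[6,5]
R2: Y=0.0001002 on G[3,4]
R3: Y=0.6098 on G[1,0]
R4: Y=0.8621 on G[3,7]
R5: Y=0.0005405 on G[3,0]
R6: Y=0.2075 on G[4,7]
C1: Y=0.000 on G[7,4]
R7: Y=0.02331 on G[6,1]
C2: Y=0.000 on G[7,6]
C3: Y=0.000 on G[1,3]
R8: Y=0.5348 on G[5,7]
L1: row V1−V0=0, i_L1 at 1,0
R9: Y=0.1181 on G[1,5]
R10: Y=0.001497 on G[2,3]
L2: row V2−V1=0, i_L2 at 2,1
I1: z[6]−=0.00276, z[0]+=0.00276
solve → V1=0.000, V2=0.000, V3=-0.006752, V4=-0.006768, V5=-0.006794, V6=-0.08340, V7=-0.006768
aux → i_L1=-0.002756, i_L2=-1.011e-05

6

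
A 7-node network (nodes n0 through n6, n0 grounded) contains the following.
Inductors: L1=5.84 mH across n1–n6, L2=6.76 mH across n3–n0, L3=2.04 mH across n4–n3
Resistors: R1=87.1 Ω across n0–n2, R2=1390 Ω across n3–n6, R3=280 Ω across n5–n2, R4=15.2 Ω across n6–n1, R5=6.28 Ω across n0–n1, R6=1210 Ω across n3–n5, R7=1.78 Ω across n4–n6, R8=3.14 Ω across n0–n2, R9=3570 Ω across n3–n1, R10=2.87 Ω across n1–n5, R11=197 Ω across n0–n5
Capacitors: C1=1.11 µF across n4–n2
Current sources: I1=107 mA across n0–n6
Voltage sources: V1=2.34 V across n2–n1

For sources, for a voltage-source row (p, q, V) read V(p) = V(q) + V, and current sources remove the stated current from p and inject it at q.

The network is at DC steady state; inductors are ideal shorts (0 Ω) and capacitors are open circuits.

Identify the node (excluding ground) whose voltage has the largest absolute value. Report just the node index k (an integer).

2

Apply KCL at each of the 6 non-ground nodes and solve the resulting linear system.
Node n1: branches {L1, R4, R5, R9, R10, V1} → V_1 = -0.6289
Node n2: branches {R1, C1, R3, R8, V1} → V_2 = 1.711
Node n3: branches {R2, R6, R9, L2, L3} → V_3 = 0.000
Node n4: branches {C1, R7, L3} → V_4 = 0.000
Node n5: branches {R3, R6, R10, R11} → V_5 = -0.5952
Node n6: branches {L1, R2, I1, R4, R7} → V_6 = -0.6289
Source currents: i(L1)=-0.4608, i(L2)=-0.3544, i(L3)=-0.3533, i(V1)=-0.5728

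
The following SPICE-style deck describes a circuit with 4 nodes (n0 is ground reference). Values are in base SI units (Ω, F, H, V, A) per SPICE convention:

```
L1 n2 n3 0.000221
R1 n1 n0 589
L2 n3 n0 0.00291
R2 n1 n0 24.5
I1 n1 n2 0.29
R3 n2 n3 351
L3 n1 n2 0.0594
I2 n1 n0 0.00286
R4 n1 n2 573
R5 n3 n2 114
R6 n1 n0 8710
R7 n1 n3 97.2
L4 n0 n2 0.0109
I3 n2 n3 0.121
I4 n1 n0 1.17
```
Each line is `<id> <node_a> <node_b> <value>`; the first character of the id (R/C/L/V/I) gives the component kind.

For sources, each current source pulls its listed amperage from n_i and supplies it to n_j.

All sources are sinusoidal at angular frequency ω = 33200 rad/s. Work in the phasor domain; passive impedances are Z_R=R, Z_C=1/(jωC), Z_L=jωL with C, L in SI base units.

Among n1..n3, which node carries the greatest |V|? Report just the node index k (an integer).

Apply KCL at each of the 3 non-ground nodes and solve the resulting linear system.
Node n1: branches {R1, R2, I1, L3, I2, R4, R6, R7, I4} → V_1 = -27.13-0.5206j
Node n2: branches {L1, I1, R3, L3, R4, R5, L4, I3} → V_2 = -1.678-0.5032j
Node n3: branches {L1, L2, R3, R5, R7, I3} → V_3 = -1.696-1.426j

1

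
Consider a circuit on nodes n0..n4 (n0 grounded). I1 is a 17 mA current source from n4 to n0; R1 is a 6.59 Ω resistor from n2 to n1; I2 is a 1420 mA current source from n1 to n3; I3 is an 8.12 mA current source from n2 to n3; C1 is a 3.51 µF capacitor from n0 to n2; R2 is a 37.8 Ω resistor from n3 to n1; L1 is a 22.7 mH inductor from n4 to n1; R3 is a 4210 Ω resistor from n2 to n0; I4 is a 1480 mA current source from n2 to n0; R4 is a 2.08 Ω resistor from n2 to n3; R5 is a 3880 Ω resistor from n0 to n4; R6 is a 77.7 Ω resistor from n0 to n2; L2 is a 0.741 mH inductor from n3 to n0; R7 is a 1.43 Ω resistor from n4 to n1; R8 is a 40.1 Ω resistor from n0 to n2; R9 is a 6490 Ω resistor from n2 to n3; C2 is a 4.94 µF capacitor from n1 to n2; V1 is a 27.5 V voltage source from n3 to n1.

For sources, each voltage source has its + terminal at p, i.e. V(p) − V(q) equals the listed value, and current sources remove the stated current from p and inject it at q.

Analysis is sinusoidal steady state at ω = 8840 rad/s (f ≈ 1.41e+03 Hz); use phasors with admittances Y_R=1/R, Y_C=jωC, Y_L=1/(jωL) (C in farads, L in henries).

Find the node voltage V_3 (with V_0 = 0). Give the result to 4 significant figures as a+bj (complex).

MNA unknowns: 4 node voltages V₁..V_4 plus 1 source current (V1)
I1: z[4]−=0.017, z[0]+=0.017
R1: Y=0.1517+0.000j on G[2,1]
I2: z[1]−=1.42, z[3]+=1.42
I3: z[2]−=0.00812, z[3]+=0.00812
C1: Y=0.000+0.03103j on G[0,2]
R2: Y=0.02646+0.000j on G[3,1]
L1: Y=0.000-0.004983j on G[4,1]
R3: Y=0.0002375+0.000j on G[2,0]
I4: z[2]−=1.48, z[0]+=1.48
R4: Y=0.4808+0.000j on G[2,3]
R5: Y=0.0002577+0.000j on G[0,4]
R6: Y=0.01287+0.000j on G[0,2]
L2: Y=0.000-0.1527j on G[3,0]
R7: Y=0.6993+0.000j on G[4,1]
R8: Y=0.02494+0.000j on G[0,2]
R9: Y=0.0001541+0.000j on G[2,3]
C2: Y=0.000+0.04367j on G[1,2]
V1: row V3−V1=27.5, i_V1 at 3,1
solve → V1=-32.28-8.104j, V2=-13.35-8.260j, V3=-4.785-8.104j, V4=-32.30-8.101j
aux → i_V1=-2.180-0.8055j

-4.785-8.104j V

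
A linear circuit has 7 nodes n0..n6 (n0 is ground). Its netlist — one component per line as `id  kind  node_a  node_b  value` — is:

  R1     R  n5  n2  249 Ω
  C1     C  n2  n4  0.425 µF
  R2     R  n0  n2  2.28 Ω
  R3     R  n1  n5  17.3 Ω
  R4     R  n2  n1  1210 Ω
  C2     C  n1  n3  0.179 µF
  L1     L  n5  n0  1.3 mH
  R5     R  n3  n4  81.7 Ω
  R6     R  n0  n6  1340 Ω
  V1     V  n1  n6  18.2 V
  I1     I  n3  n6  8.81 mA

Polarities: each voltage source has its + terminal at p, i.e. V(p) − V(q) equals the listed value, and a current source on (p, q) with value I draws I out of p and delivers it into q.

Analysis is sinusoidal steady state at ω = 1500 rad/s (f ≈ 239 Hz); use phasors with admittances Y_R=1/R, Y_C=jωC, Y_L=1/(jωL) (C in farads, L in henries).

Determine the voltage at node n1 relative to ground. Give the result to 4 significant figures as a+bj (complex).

Element admittances at ω=1500 rad/s:
  Y(R1) = 0.004016+0.000j S between n5,n2
  Y(C1) = 0.000+0.0006375j S between n2,n4
  Y(R2) = 0.4386+0.000j S between n0,n2
  Y(R3) = 0.05780+0.000j S between n1,n5
  Y(R4) = 0.0008264+0.000j S between n2,n1
  Y(C2) = 0.000+0.0002685j S between n1,n3
  Y(L1) = 0.000-0.5128j S between n5,n0
  Y(R5) = 0.01224+0.000j S between n3,n4
  Y(R6) = 0.0007463+0.000j S between n0,n6
  V1: constraint V(n1)−V(n6) = 18.2
  I1: injects 0.00881 A into n6 (from n3)
Assemble and solve the 7×7 MNA system:
  V(n1)=0.3337+0.03373j  V(n2)=-0.01336+0.0007656j  V(n3)=-0.2671+9.744j  V(n4)=0.2397+9.731j  V(n5)=0.0007039+0.03743j  V(n6)=-17.87+0.03373j
  i(V1)=-0.02214+2.517e-05j

0.3337+0.03373j V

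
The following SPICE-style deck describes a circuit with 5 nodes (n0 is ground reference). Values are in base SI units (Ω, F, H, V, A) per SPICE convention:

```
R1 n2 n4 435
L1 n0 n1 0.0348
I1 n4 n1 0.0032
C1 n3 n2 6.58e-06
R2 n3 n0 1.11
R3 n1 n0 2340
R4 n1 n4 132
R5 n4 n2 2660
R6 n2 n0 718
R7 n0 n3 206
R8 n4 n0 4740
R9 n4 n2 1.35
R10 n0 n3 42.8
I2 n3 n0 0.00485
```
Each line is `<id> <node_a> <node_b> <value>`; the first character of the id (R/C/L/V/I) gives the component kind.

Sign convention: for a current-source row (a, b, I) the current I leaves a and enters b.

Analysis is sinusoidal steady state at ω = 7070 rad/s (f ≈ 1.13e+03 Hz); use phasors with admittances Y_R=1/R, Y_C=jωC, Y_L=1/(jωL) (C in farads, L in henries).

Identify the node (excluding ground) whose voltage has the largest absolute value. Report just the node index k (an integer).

1

MNA unknowns: 4 node voltages V₁..V_4
R1: Y=0.002299+0.000j on G[2,4]
L1: Y=0.000-0.004064j on G[0,1]
I1: z[4]−=0.0032, z[1]+=0.0032
C1: Y=0.000+0.04652j on G[3,2]
R2: Y=0.9009+0.000j on G[3,0]
R3: Y=0.0004274+0.000j on G[1,0]
R4: Y=0.007576+0.000j on G[1,4]
R5: Y=0.0003759+0.000j on G[4,2]
R6: Y=0.001393+0.000j on G[2,0]
R7: Y=0.004854+0.000j on G[0,3]
R8: Y=0.0002110+0.000j on G[4,0]
R9: Y=0.7407+0.000j on G[4,2]
R10: Y=0.02336+0.000j on G[0,3]
I2: z[3]−=0.00485, z[0]+=0.00485
solve → V1=0.3230+0.1856j, V2=0.01956+0.02114j, V3=-0.006214+0.001291j, V4=0.01836+0.02279j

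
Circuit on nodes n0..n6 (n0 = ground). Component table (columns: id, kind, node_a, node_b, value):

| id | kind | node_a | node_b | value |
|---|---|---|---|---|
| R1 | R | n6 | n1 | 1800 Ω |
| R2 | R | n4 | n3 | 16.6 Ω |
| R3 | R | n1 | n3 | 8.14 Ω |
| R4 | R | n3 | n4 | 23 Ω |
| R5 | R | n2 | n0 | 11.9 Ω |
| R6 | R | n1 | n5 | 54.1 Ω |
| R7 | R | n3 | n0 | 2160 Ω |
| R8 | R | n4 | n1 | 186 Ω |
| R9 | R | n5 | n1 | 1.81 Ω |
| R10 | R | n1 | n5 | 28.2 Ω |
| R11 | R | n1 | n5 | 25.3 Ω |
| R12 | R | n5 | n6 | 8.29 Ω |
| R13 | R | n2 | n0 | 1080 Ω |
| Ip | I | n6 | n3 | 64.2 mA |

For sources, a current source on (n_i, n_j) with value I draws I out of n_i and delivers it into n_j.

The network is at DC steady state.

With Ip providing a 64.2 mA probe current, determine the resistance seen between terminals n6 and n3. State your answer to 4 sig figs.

Element admittances at DC:
  Y(R1) = 0.0005556 S between n6,n1
  Y(R2) = 0.06024 S between n4,n3
  Y(R3) = 0.1229 S between n1,n3
  Y(R4) = 0.04348 S between n3,n4
  Y(R5) = 0.08403 S between n2,n0
  Y(R6) = 0.01848 S between n1,n5
  Y(R7) = 0.0004630 S between n3,n0
  Y(R8) = 0.005376 S between n4,n1
  Y(R9) = 0.5525 S between n5,n1
  Y(R10) = 0.03546 S between n1,n5
  Y(R11) = 0.03953 S between n1,n5
  Y(R12) = 0.1206 S between n5,n6
  Y(R13) = 0.0009259 S between n2,n0
  Ip: injects 0.0642 A into n3 (from n6)
Assemble and solve the 6×6 MNA system:
  V(n1)=-0.5017  V(n2)=0.000  V(n3)=0.000  V(n4)=-0.02472  V(n5)=-0.6006  V(n6)=-1.130

R_eq = 17.60 Ω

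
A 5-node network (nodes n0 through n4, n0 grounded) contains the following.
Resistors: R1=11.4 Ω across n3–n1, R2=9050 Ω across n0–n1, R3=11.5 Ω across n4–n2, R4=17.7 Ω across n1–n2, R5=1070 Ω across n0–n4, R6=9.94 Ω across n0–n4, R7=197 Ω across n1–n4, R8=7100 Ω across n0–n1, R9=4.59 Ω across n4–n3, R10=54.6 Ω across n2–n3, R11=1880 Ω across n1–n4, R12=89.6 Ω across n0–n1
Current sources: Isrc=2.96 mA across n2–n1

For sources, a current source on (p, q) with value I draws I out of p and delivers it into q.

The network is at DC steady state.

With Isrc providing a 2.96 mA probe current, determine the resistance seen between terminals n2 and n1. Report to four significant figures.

R_eq = 9.603 Ω

Element admittances at DC:
  Y(R1) = 0.08772 S between n3,n1
  Y(R2) = 0.0001105 S between n0,n1
  Y(R3) = 0.08696 S between n4,n2
  Y(R4) = 0.05650 S between n1,n2
  Y(R5) = 0.0009346 S between n0,n4
  Y(R6) = 0.1006 S between n0,n4
  Y(R7) = 0.005076 S between n1,n4
  Y(R8) = 0.0001408 S between n0,n1
  Y(R9) = 0.2179 S between n4,n3
  Y(R10) = 0.01832 S between n2,n3
  Y(R11) = 0.0005319 S between n1,n4
  Y(R12) = 0.01116 S between n0,n1
  Isrc: injects 0.00296 A into n1 (from n2)
Assemble and solve the 4×4 MNA system:
  V(n1)=0.01457  V(n2)=-0.01386  V(n3)=0.002060  V(n4)=-0.001637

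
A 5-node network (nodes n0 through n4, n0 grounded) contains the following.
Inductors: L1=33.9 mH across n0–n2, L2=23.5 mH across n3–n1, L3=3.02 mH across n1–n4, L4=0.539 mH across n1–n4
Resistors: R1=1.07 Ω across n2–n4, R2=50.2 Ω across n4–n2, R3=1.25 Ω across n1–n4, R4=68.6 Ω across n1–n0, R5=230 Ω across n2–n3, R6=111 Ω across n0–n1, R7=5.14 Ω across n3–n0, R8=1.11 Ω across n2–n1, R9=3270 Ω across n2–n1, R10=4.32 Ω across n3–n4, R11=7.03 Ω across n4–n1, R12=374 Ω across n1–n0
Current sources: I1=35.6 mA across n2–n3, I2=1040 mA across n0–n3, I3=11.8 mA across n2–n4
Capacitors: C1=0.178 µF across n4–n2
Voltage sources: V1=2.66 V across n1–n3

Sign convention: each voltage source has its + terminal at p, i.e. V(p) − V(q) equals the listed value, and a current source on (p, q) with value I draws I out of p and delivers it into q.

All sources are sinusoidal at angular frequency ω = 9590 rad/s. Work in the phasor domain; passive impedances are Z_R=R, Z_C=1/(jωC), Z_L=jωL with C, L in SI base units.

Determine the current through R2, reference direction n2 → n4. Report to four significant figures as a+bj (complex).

0.003059+0.0006713j A

MNA unknowns: 4 node voltages V₁..V_4 plus 1 source current (V1)
L1: Y=0.000-0.003076j on G[0,2]
R1: Y=0.9346+0.000j on G[2,4]
R2: Y=0.01992+0.000j on G[4,2]
R3: Y=0.8000+0.000j on G[1,4]
R4: Y=0.01458+0.000j on G[1,0]
R5: Y=0.004348+0.000j on G[2,3]
R6: Y=0.009009+0.000j on G[0,1]
R7: Y=0.1946+0.000j on G[3,0]
L2: Y=0.000-0.004437j on G[3,1]
R8: Y=0.9009+0.000j on G[2,1]
I1: z[2]−=0.0356, z[3]+=0.0356
I2: z[0]−=1.04, z[3]+=1.04
L3: Y=0.000-0.03453j on G[1,4]
R9: Y=0.0003058+0.000j on G[2,1]
C1: Y=0.000+0.001707j on G[4,2]
R10: Y=0.2315+0.000j on G[3,4]
I3: z[2]−=0.0118, z[4]+=0.0118
R11: Y=0.1422+0.000j on G[4,1]
L4: Y=0.000-0.1935j on G[1,4]
R12: Y=0.002674+0.000j on G[1,0]
V1: row V1−V3=2.66, i_V1 at 1,3
solve → V1=7.052+0.09508j, V2=6.825+0.08245j, V3=4.392+0.09508j, V4=6.672+0.04875j
aux → i_V1=-0.7592+0.04108j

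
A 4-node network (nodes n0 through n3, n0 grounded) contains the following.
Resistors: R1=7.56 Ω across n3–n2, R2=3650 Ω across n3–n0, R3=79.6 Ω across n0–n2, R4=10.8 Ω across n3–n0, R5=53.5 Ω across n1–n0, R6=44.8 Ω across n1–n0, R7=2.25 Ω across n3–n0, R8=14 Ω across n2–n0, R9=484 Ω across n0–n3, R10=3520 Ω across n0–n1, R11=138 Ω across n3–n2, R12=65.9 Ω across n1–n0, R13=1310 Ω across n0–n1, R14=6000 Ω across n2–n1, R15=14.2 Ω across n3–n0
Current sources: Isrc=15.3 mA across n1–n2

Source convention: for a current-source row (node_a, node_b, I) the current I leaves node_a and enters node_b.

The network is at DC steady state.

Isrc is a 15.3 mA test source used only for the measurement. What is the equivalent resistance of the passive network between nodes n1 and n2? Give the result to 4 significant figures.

MNA unknowns: 3 node voltages V₁..V_3
R1: Y=0.1323 on G[3,2]
R2: Y=0.0002740 on G[3,0]
R3: Y=0.01256 on G[0,2]
R4: Y=0.09259 on G[3,0]
R5: Y=0.01869 on G[1,0]
R6: Y=0.02232 on G[1,0]
R7: Y=0.4444 on G[3,0]
R8: Y=0.07143 on G[2,0]
R9: Y=0.002066 on G[0,3]
R10: Y=0.0002841 on G[0,1]
R11: Y=0.007246 on G[3,2]
R12: Y=0.01517 on G[1,0]
R13: Y=0.0007634 on G[0,1]
R14: Y=0.0001667 on G[2,1]
R15: Y=0.07042 on G[3,0]
Isrc: z[1]−=0.0153, z[2]+=0.0153
solve → V1=-0.2663, V2=0.07717, V3=0.01437

R_eq = 22.45 Ω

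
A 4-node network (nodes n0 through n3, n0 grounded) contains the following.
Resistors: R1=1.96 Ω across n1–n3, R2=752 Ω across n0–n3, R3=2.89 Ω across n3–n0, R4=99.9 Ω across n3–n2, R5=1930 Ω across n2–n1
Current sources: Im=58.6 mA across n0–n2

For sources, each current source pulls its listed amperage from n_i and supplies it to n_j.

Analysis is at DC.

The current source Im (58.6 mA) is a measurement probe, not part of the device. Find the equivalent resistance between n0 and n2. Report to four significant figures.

R_eq = 97.87 Ω

MNA unknowns: 3 node voltages V₁..V_3
R1: Y=0.5102 on G[1,3]
R2: Y=0.001330 on G[0,3]
R3: Y=0.3460 on G[3,0]
R4: Y=0.01001 on G[3,2]
R5: Y=0.0005181 on G[2,1]
Im: z[0]−=0.0586, z[2]+=0.0586
solve → V1=0.1744, V2=5.735, V3=0.1687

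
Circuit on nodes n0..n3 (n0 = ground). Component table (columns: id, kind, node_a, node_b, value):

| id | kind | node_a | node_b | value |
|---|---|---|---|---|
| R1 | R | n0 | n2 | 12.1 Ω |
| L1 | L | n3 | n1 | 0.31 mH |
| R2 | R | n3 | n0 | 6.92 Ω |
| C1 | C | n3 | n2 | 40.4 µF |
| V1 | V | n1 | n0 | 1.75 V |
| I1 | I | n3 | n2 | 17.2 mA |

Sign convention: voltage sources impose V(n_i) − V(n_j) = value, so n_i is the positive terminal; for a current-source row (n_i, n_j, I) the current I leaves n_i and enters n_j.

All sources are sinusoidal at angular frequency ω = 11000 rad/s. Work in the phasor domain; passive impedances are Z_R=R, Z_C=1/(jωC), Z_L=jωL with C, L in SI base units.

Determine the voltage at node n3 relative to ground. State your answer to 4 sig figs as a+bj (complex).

Apply KCL at each of the 3 non-ground nodes and solve the resulting linear system.
Node n1: branches {L1, V1} → V_1 = 1.750+0.000j
Node n2: branches {R1, C1, I1} → V_2 = 1.241-0.7045j
Node n3: branches {L1, R2, C1, I1} → V_3 = 1.110-0.8965j
Source currents: i(V1)=-0.2629+0.1878j

1.110-0.8965j V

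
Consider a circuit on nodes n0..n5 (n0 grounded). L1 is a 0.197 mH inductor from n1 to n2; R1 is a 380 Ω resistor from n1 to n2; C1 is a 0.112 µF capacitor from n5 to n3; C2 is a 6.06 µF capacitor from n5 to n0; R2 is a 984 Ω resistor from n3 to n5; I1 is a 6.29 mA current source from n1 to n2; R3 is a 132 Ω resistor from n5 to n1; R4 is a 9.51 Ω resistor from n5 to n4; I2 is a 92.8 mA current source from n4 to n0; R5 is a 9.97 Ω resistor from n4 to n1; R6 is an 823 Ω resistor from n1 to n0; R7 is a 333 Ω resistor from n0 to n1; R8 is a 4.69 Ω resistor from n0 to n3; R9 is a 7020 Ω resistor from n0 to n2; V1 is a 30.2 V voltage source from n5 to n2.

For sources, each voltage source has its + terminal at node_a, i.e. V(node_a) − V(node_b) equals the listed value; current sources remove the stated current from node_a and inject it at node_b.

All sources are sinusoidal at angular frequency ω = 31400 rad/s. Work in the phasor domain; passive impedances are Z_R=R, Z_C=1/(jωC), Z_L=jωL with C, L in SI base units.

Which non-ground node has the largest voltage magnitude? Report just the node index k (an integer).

Element admittances at ω=31400 rad/s:
  Y(L1) = 0.000-0.1617j S between n1,n2
  Y(R1) = 0.002632+0.000j S between n1,n2
  Y(C1) = 0.000+0.003517j S between n5,n3
  Y(C2) = 0.000+0.1903j S between n5,n0
  Y(R2) = 0.001016+0.000j S between n3,n5
  I1: injects 0.00629 A into n2 (from n1)
  Y(R3) = 0.007576+0.000j S between n5,n1
  Y(R4) = 0.1052+0.000j S between n5,n4
  I2: injects 0.0928 A into n0 (from n4)
  Y(R5) = 0.1003+0.000j S between n4,n1
  Y(R6) = 0.001215+0.000j S between n1,n0
  Y(R7) = 0.003003+0.000j S between n0,n1
  Y(R8) = 0.2132+0.000j S between n0,n3
  Y(R9) = 0.0001425+0.000j S between n0,n2
  V1: constraint V(n5)−V(n2) = 30.2
Assemble and solve the 6×6 MNA system:
  V(n1)=-26.41+9.731j  V(n2)=-30.41-0.1194j  V(n3)=0.0008930-0.004046j  V(n4)=-13.45+4.690j  V(n5)=-0.2111-0.1194j
  i(V1)=-1.614+0.6213j

2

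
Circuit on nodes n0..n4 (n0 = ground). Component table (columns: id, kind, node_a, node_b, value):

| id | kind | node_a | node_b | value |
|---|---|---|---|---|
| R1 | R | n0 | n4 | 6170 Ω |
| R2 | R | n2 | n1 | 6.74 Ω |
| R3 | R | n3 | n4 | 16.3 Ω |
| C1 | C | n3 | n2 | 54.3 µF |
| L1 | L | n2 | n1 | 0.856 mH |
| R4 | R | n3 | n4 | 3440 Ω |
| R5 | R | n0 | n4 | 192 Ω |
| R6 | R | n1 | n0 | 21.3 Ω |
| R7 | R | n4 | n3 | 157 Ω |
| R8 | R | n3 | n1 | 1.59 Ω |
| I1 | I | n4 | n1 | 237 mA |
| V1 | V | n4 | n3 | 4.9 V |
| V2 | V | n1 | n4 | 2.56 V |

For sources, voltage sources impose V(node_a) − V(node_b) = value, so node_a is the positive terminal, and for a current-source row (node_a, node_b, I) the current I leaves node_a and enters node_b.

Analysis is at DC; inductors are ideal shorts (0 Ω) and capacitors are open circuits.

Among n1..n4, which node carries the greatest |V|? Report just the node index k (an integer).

3

Apply KCL at each of the 4 non-ground nodes and solve the resulting linear system.
Node n1: branches {R2, L1, R6, R8, I1, V2} → V_1 = 0.2628
Node n2: branches {R2, C1, L1} → V_2 = 0.2628
Node n3: branches {R3, C1, R4, R7, R8, V1} → V_3 = -7.197
Node n4: branches {R1, R3, R4, R5, R7, I1, V1, V2} → V_4 = -2.297
Source currents: i(L1)=0.000, i(V1)=-5.025, i(V2)=-4.467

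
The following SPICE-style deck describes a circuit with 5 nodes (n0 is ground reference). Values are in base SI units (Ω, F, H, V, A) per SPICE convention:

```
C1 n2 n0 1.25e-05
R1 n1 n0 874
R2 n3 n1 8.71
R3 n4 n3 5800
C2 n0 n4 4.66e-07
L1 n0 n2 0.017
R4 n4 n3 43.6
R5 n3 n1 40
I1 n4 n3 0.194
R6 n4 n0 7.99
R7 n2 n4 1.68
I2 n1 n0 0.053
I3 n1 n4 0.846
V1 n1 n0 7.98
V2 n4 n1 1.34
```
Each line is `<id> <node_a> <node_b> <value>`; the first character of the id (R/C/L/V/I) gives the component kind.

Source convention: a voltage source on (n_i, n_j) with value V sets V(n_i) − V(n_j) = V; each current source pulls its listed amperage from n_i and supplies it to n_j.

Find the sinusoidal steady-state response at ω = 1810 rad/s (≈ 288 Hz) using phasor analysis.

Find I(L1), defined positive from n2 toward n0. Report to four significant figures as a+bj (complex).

0.005023-0.3028j A

Element admittances at ω=1810 rad/s:
  Y(C1) = 0.000+0.02263j S between n2,n0
  Y(R1) = 0.001144+0.000j S between n1,n0
  Y(R2) = 0.1148+0.000j S between n3,n1
  Y(R3) = 0.0001724+0.000j S between n4,n3
  Y(C2) = 0.000+0.0008435j S between n0,n4
  Y(L1) = 0.000-0.03250j S between n0,n2
  Y(R4) = 0.02294+0.000j S between n4,n3
  Y(R5) = 0.02500+0.000j S between n3,n1
  I1: injects 0.194 A into n3 (from n4)
  Y(R6) = 0.1252+0.000j S between n4,n0
  Y(R7) = 0.5952+0.000j S between n2,n4
  I2: injects 0.053 A into n0 (from n1)
  I3: injects 0.846 A into n4 (from n1)
  V1: constraint V(n1)−V(n0) = 7.98
  V2: constraint V(n4)−V(n1) = 1.34
Assemble and solve the 6×6 MNA system:
  V(n1)=7.980+0.000j  V(n2)=9.317+0.1546j  V(n3)=9.361+0.000j  V(n4)=9.320+0.000j
  i(V1)=-1.230+0.08414j  i(V2)=-0.5150+0.08414j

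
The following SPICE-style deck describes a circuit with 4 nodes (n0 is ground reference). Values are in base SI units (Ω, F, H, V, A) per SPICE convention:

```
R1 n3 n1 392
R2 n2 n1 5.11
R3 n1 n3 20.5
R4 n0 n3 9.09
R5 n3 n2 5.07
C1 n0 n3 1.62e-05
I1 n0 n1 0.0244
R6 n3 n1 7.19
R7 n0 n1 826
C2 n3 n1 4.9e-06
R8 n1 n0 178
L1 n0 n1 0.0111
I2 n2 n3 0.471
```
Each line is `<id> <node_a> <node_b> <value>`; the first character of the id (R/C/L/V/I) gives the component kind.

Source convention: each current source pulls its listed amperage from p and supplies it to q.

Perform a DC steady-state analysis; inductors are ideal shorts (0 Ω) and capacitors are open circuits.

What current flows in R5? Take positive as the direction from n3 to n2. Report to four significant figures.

0.2942 A

Apply KCL at each of the 3 non-ground nodes and solve the resulting linear system.
Node n1: branches {R1, R2, R3, I1, R6, R7, C2, R8, L1} → V_1 = 0.000
Node n2: branches {R2, R5, I2} → V_2 = -0.9033
Node n3: branches {R1, R3, R4, R5, C1, R6, C2, I2} → V_3 = 0.5884
Source currents: i(L1)=0.04033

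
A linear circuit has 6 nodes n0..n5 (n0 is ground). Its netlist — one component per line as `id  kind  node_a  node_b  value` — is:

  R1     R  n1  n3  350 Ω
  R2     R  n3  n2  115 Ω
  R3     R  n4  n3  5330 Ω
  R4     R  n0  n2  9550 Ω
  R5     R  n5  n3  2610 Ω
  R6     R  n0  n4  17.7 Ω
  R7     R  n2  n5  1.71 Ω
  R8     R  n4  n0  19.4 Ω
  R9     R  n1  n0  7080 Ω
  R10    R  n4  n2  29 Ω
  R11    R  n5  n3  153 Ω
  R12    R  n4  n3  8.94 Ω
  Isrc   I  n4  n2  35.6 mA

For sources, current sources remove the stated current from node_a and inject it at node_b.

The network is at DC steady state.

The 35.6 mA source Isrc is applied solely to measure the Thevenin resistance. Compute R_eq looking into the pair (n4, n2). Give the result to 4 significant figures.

R_eq = 20.73 Ω

Apply KCL at each of the 5 non-ground nodes and solve the resulting linear system.
Node n1: branches {R1, R9} → V_1 = 0.08476
Node n2: branches {R2, R4, R7, R10, Isrc} → V_2 = 0.7373
Node n3: branches {R1, R2, R3, R5, R11, R12} → V_3 = 0.08895
Node n4: branches {R3, R6, R8, R10, R12, Isrc} → V_4 = -0.0008254
Node n5: branches {R5, R7, R11} → V_5 = 0.7297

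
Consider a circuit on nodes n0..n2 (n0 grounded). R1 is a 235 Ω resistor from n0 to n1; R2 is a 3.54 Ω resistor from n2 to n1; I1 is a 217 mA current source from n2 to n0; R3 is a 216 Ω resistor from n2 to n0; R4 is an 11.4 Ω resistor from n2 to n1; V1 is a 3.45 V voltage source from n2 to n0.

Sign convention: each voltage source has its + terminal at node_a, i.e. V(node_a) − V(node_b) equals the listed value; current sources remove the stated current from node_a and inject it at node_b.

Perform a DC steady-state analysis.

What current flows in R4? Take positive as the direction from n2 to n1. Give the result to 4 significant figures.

0.003439 A

MNA unknowns: 2 node voltages V₁..V_2 plus 1 source current (V1)
R1: Y=0.004255 on G[0,1]
R2: Y=0.2825 on G[2,1]
I1: z[2]−=0.217, z[0]+=0.217
R3: Y=0.004630 on G[2,0]
R4: Y=0.08772 on G[2,1]
V1: row V2−V0=3.45, i_V1 at 2,0
solve → V1=3.411, V2=3.450
aux → i_V1=-0.2475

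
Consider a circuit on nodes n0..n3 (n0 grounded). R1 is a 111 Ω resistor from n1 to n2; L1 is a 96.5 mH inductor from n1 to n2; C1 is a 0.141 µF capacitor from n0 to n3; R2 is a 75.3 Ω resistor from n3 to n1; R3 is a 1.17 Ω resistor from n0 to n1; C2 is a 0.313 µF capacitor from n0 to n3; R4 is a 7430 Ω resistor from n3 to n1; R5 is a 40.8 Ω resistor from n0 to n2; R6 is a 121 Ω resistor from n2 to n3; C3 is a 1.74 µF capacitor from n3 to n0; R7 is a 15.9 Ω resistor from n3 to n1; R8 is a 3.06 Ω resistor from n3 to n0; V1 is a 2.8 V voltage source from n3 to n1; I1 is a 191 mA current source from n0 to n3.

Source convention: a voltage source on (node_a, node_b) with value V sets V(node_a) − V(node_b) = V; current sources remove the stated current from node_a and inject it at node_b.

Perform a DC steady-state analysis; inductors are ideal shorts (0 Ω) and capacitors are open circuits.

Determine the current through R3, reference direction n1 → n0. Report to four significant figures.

-0.5131 A

MNA unknowns: 3 node voltages V₁..V_3 plus 2 source currents (L1, V1)
R1: Y=0.009009 on G[1,2]
L1: row V1−V2=0, i_L1 at 1,2
C1: Y=0.000 on G[0,3]
R2: Y=0.01328 on G[3,1]
R3: Y=0.8547 on G[0,1]
C2: Y=0.000 on G[0,3]
R4: Y=0.0001346 on G[3,1]
R5: Y=0.02451 on G[0,2]
R6: Y=0.008264 on G[2,3]
C3: Y=0.000 on G[3,0]
R7: Y=0.06289 on G[3,1]
R8: Y=0.3268 on G[3,0]
V1: row V3−V1=2.8, i_V1 at 3,1
I1: z[0]−=0.191, z[3]+=0.191
solve → V1=-0.6004, V2=-0.6004, V3=2.200
aux → i_L1=-0.03786, i_V1=-0.7646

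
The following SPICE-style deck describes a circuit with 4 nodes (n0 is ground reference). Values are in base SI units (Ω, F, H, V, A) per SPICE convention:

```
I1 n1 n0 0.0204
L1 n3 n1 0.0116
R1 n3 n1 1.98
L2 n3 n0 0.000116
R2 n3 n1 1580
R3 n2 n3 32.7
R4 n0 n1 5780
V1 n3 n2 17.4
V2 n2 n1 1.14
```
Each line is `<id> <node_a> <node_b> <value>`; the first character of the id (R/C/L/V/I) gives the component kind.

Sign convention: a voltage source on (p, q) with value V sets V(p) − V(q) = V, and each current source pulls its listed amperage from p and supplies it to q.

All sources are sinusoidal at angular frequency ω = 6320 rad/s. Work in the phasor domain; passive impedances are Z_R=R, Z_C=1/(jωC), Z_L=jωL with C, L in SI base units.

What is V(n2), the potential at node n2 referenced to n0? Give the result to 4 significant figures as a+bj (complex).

MNA unknowns: 3 node voltages V₁..V_3 plus 2 source currents (V1, V2)
I1: z[1]−=0.0204, z[0]+=0.0204
L1: Y=0.000-0.01364j on G[3,1]
R1: Y=0.5051+0.000j on G[3,1]
L2: Y=0.000-1.364j on G[3,0]
R2: Y=0.0006329+0.000j on G[3,1]
R3: Y=0.03058+0.000j on G[2,3]
R4: Y=0.0001730+0.000j on G[0,1]
V1: row V3−V2=17.4, i_V1 at 3,2
V2: row V2−V1=1.14, i_V2 at 2,1
solve → V1=-18.54-0.01260j, V2=-17.40-0.01260j, V3=-1.599e-06-0.01260j
aux → i_V1=-9.890+0.2529j, i_V2=-9.358+0.2529j

-17.40-0.01260j V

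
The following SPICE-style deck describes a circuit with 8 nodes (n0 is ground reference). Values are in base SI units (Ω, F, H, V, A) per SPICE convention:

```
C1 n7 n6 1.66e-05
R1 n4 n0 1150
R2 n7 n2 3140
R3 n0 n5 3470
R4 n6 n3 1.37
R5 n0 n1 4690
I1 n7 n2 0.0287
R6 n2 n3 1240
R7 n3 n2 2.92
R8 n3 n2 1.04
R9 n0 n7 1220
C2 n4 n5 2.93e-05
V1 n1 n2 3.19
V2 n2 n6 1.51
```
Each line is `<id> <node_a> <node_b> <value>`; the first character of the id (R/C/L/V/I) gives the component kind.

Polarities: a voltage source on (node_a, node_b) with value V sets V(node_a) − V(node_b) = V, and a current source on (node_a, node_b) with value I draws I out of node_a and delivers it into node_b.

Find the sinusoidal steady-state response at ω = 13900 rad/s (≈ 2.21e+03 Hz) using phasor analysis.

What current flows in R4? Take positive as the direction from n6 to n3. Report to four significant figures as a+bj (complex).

-0.7068+0.000j A

Apply KCL at each of the 7 non-ground nodes and solve the resulting linear system.
Node n1: branches {R5, V1} → V_1 = 3.730-0.09432j
Node n2: branches {R2, I1, R6, R7, R8, V1, V2} → V_2 = 0.5400-0.09432j
Node n3: branches {R4, R6, R7, R8} → V_3 = -0.001707-0.09432j
Node n4: branches {R1, C2} → V_4 = 0.000+0.000j
Node n5: branches {R3, C2} → V_5 = 0.000+0.000j
Node n6: branches {C1, R4, V2} → V_6 = -0.9700-0.09432j
Node n7: branches {C1, R2, I1, R9} → V_7 = -0.9703+0.02453j
Source currents: i(V1)=-0.0007953+2.011e-05j, i(V2)=-0.6794+5.796e-05j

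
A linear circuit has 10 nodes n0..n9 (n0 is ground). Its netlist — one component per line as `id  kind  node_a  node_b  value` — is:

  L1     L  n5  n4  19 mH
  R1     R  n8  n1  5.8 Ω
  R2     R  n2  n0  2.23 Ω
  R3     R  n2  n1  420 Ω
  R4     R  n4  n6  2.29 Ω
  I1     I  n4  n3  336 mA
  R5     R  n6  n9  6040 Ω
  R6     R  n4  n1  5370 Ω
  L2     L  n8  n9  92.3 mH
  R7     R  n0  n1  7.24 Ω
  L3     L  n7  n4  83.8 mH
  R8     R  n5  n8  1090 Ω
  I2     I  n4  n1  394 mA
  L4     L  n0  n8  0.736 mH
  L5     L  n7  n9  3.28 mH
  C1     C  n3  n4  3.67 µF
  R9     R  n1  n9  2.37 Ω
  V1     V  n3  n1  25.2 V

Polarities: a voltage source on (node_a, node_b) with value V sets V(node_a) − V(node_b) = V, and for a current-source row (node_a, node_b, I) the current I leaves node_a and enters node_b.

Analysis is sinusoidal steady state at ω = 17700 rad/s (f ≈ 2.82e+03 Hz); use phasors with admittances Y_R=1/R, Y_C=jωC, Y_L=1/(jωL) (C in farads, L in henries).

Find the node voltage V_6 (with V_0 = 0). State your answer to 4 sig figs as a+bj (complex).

MNA unknowns: 9 node voltages V₁..V_9 plus 1 source current (V1)
L1: Y=0.000-0.002974j on G[5,4]
R1: Y=0.1724+0.000j on G[8,1]
R2: Y=0.4484+0.000j on G[2,0]
R3: Y=0.002381+0.000j on G[2,1]
R4: Y=0.4367+0.000j on G[4,6]
I1: z[4]−=0.336, z[3]+=0.336
R5: Y=0.0001656+0.000j on G[6,9]
R6: Y=0.0001862+0.000j on G[4,1]
L2: Y=0.000-0.0006121j on G[8,9]
R7: Y=0.1381+0.000j on G[0,1]
L3: Y=0.000-0.0006742j on G[7,4]
R8: Y=0.0009174+0.000j on G[5,8]
I2: z[4]−=0.394, z[1]+=0.394
L4: Y=0.000-0.07676j on G[0,8]
L5: Y=0.000-0.01722j on G[7,9]
C1: Y=0.000+0.06496j on G[3,4]
R9: Y=0.4219+0.000j on G[1,9]
V1: row V3−V1=25.2, i_V1 at 3,1
solve → V1=-0.04373+0.03315j, V2=-0.0002309+0.0001751j, V3=25.16+0.03315j, V4=25.29+11.90j, V5=26.43+3.764j, V6=25.28+11.89j, V7=0.9379+0.4470j, V8=0.06066+0.08003j, V9=-0.01538-0.001211j
aux → i_V1=-0.4348+0.008861j

25.28+11.89j V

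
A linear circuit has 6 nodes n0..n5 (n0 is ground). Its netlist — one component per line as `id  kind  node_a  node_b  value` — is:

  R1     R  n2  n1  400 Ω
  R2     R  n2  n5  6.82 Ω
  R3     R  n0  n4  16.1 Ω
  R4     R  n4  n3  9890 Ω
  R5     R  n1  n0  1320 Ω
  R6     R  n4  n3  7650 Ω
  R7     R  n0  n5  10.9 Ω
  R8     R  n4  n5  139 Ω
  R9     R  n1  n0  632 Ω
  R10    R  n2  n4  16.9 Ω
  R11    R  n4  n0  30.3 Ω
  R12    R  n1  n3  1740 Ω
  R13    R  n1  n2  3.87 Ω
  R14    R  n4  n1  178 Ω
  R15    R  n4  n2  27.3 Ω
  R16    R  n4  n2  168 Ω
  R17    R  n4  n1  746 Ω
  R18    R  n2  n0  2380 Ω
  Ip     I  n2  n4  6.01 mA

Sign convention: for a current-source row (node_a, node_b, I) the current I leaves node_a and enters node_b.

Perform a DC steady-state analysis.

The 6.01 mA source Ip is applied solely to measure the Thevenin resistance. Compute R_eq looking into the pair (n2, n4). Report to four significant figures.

Element admittances at DC:
  Y(R1) = 0.002500 S between n2,n1
  Y(R2) = 0.1466 S between n2,n5
  Y(R3) = 0.06211 S between n0,n4
  Y(R4) = 0.0001011 S between n4,n3
  Y(R5) = 0.0007576 S between n1,n0
  Y(R6) = 0.0001307 S between n4,n3
  Y(R7) = 0.09174 S between n0,n5
  Y(R8) = 0.007194 S between n4,n5
  Y(R9) = 0.001582 S between n1,n0
  Y(R10) = 0.05917 S between n2,n4
  Y(R11) = 0.03300 S between n4,n0
  Y(R12) = 0.0005747 S between n1,n3
  Y(R13) = 0.2584 S between n1,n2
  Y(R14) = 0.005618 S between n4,n1
  Y(R15) = 0.03663 S between n4,n2
  Y(R16) = 0.005952 S between n4,n2
  Y(R17) = 0.001340 S between n4,n1
  Y(R18) = 0.0004202 S between n2,n0
  Ip: injects 0.00601 A into n4 (from n2)
Assemble and solve the 5×5 MNA system:
  V(n1)=-0.02411  V(n2)=-0.02539  V(n3)=-0.01290  V(n4)=0.01491  V(n5)=-0.01473

R_eq = 6.706 Ω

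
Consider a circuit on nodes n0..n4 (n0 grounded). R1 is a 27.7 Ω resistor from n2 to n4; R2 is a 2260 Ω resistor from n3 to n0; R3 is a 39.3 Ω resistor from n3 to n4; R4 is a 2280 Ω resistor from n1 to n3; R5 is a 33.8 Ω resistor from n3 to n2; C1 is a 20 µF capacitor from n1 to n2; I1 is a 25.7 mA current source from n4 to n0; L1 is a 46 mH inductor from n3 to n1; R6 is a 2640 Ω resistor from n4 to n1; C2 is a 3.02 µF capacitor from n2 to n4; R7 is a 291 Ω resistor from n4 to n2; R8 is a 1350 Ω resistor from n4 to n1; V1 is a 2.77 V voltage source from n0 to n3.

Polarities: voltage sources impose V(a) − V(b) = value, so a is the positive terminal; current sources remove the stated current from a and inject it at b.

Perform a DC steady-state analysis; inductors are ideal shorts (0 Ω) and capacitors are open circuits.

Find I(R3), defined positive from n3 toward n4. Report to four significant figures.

MNA unknowns: 4 node voltages V₁..V_4 plus 2 source currents (L1, V1)
R1: Y=0.03610 on G[2,4]
R2: Y=0.0004425 on G[3,0]
R3: Y=0.02545 on G[3,4]
R4: Y=0.0004386 on G[1,3]
R5: Y=0.02959 on G[3,2]
C1: Y=0.000 on G[1,2]
I1: z[4]−=0.0257, z[0]+=0.0257
L1: row V3−V1=0, i_L1 at 3,1
R6: Y=0.0003788 on G[4,1]
C2: Y=0.000 on G[2,4]
R7: Y=0.003436 on G[4,2]
R8: Y=0.0007407 on G[4,1]
V1: row V0−V3=2.77, i_V1 at 0,3
solve → V1=-2.770, V2=-3.108, V3=-2.770, V4=-3.361
aux → i_L1=0.0006616, i_V1=0.02447

0.01504 A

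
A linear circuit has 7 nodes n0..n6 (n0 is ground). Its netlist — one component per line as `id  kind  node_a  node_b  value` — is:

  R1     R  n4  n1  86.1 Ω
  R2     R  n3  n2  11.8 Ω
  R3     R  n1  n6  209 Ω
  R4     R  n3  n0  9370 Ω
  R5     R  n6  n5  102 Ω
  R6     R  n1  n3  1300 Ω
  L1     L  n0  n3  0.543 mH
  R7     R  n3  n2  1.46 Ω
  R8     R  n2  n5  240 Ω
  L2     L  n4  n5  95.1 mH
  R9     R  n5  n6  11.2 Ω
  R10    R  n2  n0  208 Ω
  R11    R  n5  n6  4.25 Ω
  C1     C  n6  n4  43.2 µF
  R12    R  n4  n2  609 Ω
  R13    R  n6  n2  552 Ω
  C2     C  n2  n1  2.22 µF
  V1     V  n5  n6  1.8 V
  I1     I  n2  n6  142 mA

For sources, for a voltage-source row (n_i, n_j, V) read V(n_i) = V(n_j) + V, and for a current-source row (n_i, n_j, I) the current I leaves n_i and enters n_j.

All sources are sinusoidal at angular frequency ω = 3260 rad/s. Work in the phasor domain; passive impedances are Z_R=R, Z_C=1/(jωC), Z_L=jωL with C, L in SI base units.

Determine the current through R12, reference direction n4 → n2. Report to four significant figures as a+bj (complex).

0.01609-0.008031j A

MNA unknowns: 6 node voltages V₁..V_6 plus 1 source current (V1)
R1: Y=0.01161+0.000j on G[4,1]
R2: Y=0.08475+0.000j on G[3,2]
R3: Y=0.004785+0.000j on G[1,6]
R4: Y=0.0001067+0.000j on G[3,0]
R5: Y=0.009804+0.000j on G[6,5]
R6: Y=0.0007692+0.000j on G[1,3]
L1: Y=0.000-0.5649j on G[0,3]
R7: Y=0.6849+0.000j on G[3,2]
R8: Y=0.004167+0.000j on G[2,5]
L2: Y=0.000-0.003226j on G[4,5]
R9: Y=0.08929+0.000j on G[5,6]
R10: Y=0.004808+0.000j on G[2,0]
R11: Y=0.2353+0.000j on G[5,6]
C1: Y=0.000+0.1408j on G[6,4]
R12: Y=0.001642+0.000j on G[4,2]
R13: Y=0.001812+0.000j on G[6,2]
C2: Y=0.000+0.007237j on G[2,1]
V1: row V5−V6=1.8, i_V1 at 5,6
I1: z[2]−=0.142, z[6]+=0.142
solve → V1=6.275-7.428j, V2=-0.006170+0.007430j, V3=6.324e-05+5.250e-05j, V4=9.793-4.884j, V5=11.79-5.298j, V6=9.992-5.298j
aux → i_V1=-0.6497+0.02855j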